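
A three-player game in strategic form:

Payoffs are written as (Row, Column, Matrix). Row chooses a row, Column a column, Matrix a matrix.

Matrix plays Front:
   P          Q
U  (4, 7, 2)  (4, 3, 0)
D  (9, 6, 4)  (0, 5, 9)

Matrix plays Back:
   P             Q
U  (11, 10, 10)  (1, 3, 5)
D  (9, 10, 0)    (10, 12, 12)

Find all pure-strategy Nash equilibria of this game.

Pure-strategy Nash equilibria: (U, P, Back) and (D, P, Front) and (D, Q, Back)

Check each profile: it is a Nash equilibrium iff no player can strictly gain by switching unilaterally.
(U, P, Front): Row can switch to D (4 → 9). Not NE.
(U, P, Back): Row gets 11, best alternative 9; Column gets 10, best alternative 3; Matrix gets 10, best alternative 2. No profitable deviation — NE.
(U, Q, Front): Column can switch to P (3 → 7). Not NE.
(U, Q, Back): Row can switch to D (1 → 10). Not NE.
(D, P, Front): Row gets 9, best alternative 4; Column gets 6, best alternative 5; Matrix gets 4, best alternative 0. No profitable deviation — NE.
(D, P, Back): Row can switch to U (9 → 11). Not NE.
(D, Q, Front): Row can switch to U (0 → 4). Not NE.
(D, Q, Back): Row gets 10, best alternative 1; Column gets 12, best alternative 10; Matrix gets 12, best alternative 9. No profitable deviation — NE.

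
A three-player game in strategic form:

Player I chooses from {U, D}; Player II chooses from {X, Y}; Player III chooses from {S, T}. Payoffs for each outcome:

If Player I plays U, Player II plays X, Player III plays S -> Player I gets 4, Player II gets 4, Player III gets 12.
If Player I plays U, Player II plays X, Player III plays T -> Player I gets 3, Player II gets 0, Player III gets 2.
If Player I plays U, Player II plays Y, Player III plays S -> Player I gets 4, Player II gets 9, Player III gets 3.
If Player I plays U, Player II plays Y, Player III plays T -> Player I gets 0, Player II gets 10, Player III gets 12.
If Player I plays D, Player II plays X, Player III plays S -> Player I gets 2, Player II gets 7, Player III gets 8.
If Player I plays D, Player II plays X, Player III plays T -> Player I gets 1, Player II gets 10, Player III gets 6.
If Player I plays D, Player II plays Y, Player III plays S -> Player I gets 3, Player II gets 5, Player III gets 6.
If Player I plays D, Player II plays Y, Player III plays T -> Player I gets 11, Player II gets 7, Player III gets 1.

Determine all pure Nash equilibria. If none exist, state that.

Mark each player's best response to every combination of opponents' strategies; a profile where every player is best-responding is a pure Nash equilibrium.
Player I against (X, S): payoffs 4, 2 → best response U.
Player I against (X, T): payoffs 3, 1 → best response U.
Player I against (Y, S): payoffs 4, 3 → best response U.
Player I against (Y, T): payoffs 0, 11 → best response D.
Player II against (U, S): payoffs 4, 9 → best response Y.
Player II against (U, T): payoffs 0, 10 → best response Y.
Player II against (D, S): payoffs 7, 5 → best response X.
Player II against (D, T): payoffs 10, 7 → best response X.
Player III against (U, X): payoffs 12, 2 → best response S.
Player III against (U, Y): payoffs 3, 12 → best response T.
Player III against (D, X): payoffs 8, 6 → best response S.
Player III against (D, Y): payoffs 6, 1 → best response S.
No profile is a mutual best response for all players.

There is no pure-strategy Nash equilibrium.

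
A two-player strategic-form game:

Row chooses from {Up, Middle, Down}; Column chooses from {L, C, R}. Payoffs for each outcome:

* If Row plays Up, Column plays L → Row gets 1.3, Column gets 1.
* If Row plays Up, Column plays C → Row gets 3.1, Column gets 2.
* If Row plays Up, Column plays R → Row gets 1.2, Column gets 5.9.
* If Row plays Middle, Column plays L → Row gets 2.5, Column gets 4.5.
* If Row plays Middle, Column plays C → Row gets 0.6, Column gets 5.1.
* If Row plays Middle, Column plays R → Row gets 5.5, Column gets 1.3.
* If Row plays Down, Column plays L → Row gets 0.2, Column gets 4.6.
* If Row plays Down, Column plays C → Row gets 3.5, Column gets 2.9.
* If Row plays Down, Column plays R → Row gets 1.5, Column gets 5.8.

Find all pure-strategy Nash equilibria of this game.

Row against L: payoffs 1.3, 2.5, 0.2 → best response Middle.
Row against C: payoffs 3.1, 0.6, 3.5 → best response Down.
Row against R: payoffs 1.2, 5.5, 1.5 → best response Middle.
Column against Up: payoffs 1, 2, 5.9 → best response R.
Column against Middle: payoffs 4.5, 5.1, 1.3 → best response C.
Column against Down: payoffs 4.6, 2.9, 5.8 → best response R.
No profile is a mutual best response for all players.

No pure-strategy Nash equilibrium.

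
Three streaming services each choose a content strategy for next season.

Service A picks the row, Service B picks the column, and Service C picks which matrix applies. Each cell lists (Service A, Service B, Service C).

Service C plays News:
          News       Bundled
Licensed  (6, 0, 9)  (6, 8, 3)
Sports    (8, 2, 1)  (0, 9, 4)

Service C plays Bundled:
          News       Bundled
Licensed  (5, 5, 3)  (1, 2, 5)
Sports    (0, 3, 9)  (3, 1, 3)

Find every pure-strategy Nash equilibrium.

No pure-strategy Nash equilibrium.

(Licensed, News, News): Service A can switch to Sports (6 → 8). Not NE.
(Licensed, News, Bundled): Service C can switch to News (3 → 9). Not NE.
(Licensed, Bundled, News): Service C can switch to Bundled (3 → 5). Not NE.
(Licensed, Bundled, Bundled): Service A can switch to Sports (1 → 3). Not NE.
(Sports, News, News): Service B can switch to Bundled (2 → 9). Not NE.
(Sports, News, Bundled): Service A can switch to Licensed (0 → 5). Not NE.
(Sports, Bundled, News): Service A can switch to Licensed (0 → 6). Not NE.
(Sports, Bundled, Bundled): Service B can switch to News (1 → 3). Not NE.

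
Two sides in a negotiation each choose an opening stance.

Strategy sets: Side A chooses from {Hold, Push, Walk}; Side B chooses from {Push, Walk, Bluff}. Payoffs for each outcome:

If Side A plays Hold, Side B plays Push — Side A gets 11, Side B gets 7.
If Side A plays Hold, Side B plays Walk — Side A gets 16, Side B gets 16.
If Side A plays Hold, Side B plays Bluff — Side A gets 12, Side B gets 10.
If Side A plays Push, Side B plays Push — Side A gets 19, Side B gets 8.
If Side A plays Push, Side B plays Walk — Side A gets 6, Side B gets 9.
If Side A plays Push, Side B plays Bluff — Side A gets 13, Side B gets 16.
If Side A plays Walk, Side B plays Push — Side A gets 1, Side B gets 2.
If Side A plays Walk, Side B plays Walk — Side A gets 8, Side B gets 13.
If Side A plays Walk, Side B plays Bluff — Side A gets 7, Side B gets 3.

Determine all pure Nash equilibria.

The pure Nash equilibria are (Hold, Walk); (Push, Bluff).

For each player, find the best response to each opponent profile; mutual best responses are the pure NE.
Side A against Push: payoffs 11, 19, 1 → best response Push.
Side A against Walk: payoffs 16, 6, 8 → best response Hold.
Side A against Bluff: payoffs 12, 13, 7 → best response Push.
Side B against Hold: payoffs 7, 16, 10 → best response Walk.
Side B against Push: payoffs 8, 9, 16 → best response Bluff.
Side B against Walk: payoffs 2, 13, 3 → best response Walk.
Mutual best responses: (Hold, Walk); (Push, Bluff).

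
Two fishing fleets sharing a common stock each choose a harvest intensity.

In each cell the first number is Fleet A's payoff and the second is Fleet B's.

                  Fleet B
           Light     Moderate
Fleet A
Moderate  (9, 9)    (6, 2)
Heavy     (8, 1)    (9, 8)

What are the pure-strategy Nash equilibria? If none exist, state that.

For each player, find the best response to each opponent profile; mutual best responses are the pure NE.
Fleet A against Light: payoffs 9, 8 → best response Moderate.
Fleet A against Moderate: payoffs 6, 9 → best response Heavy.
Fleet B against Moderate: payoffs 9, 2 → best response Light.
Fleet B against Heavy: payoffs 1, 8 → best response Moderate.
Mutual best responses: (Moderate, Light); (Heavy, Moderate).

(Moderate, Light) and (Heavy, Moderate)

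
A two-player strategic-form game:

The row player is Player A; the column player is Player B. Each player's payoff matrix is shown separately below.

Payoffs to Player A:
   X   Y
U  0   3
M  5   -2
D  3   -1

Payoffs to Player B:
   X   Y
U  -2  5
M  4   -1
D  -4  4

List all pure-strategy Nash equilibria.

Player A against X: payoffs 0, 5, 3 → best response M.
Player A against Y: payoffs 3, -2, -1 → best response U.
Player B against U: payoffs -2, 5 → best response Y.
Player B against M: payoffs 4, -1 → best response X.
Player B against D: payoffs -4, 4 → best response Y.
Mutual best responses: (U, Y); (M, X).

The pure Nash equilibria are (U, Y); (M, X).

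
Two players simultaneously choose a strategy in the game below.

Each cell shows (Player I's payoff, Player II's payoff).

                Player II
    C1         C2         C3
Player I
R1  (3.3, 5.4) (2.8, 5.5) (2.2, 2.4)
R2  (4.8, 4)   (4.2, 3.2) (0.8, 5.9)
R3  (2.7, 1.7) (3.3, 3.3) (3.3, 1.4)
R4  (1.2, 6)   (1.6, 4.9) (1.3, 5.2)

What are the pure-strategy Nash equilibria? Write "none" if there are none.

There is no pure-strategy Nash equilibrium.

For each strategy profile, look for a profitable unilateral deviation.
(R1, C1): Player I can switch to R2 (3.3 → 4.8). Not NE.
(R1, C2): Player I can switch to R2 (2.8 → 4.2). Not NE.
(R1, C3): Player I can switch to R3 (2.2 → 3.3). Not NE.
(R2, C1): Player II can switch to C3 (4 → 5.9). Not NE.
(R2, C2): Player II can switch to C1 (3.2 → 4). Not NE.
(R2, C3): Player I can switch to R1 (0.8 → 2.2). Not NE.
(R3, C1): Player I can switch to R1 (2.7 → 3.3). Not NE.
(R3, C2): Player I can switch to R2 (3.3 → 4.2). Not NE.
(R3, C3): Player II can switch to C1 (1.4 → 1.7). Not NE.
(R4, C1): Player I can switch to R1 (1.2 → 3.3). Not NE.
(The remaining 2 profiles each have a profitable deviation by the same check.)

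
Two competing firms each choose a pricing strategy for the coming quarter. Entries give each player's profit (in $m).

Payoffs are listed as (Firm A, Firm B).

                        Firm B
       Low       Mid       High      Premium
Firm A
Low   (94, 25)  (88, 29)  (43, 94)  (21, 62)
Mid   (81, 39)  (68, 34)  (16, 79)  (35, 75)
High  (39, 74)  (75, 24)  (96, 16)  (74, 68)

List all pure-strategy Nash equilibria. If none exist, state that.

This game has no pure Nash equilibrium.

(Low, Low): Firm B can switch to Mid (25 → 29). Not NE.
(Low, Mid): Firm B can switch to High (29 → 94). Not NE.
(Low, High): Firm A can switch to High (43 → 96). Not NE.
(Low, Premium): Firm A can switch to Mid (21 → 35). Not NE.
(Mid, Low): Firm A can switch to Low (81 → 94). Not NE.
(Mid, Mid): Firm A can switch to Low (68 → 88). Not NE.
(The remaining 6 profiles each have a profitable deviation by the same check.)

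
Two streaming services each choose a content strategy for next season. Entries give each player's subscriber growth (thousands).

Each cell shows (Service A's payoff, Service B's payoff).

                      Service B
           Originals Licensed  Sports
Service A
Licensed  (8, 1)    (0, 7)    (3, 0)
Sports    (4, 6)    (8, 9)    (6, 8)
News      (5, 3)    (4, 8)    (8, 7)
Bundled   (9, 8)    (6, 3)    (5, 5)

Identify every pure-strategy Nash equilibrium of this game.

Service A against Originals: payoffs 8, 4, 5, 9 → best response Bundled.
Service A against Licensed: payoffs 0, 8, 4, 6 → best response Sports.
Service A against Sports: payoffs 3, 6, 8, 5 → best response News.
Service B against Licensed: payoffs 1, 7, 0 → best response Licensed.
Service B against Sports: payoffs 6, 9, 8 → best response Licensed.
Service B against News: payoffs 3, 8, 7 → best response Licensed.
Service B against Bundled: payoffs 8, 3, 5 → best response Originals.
Mutual best responses: (Sports, Licensed); (Bundled, Originals).

(Sports, Licensed) and (Bundled, Originals)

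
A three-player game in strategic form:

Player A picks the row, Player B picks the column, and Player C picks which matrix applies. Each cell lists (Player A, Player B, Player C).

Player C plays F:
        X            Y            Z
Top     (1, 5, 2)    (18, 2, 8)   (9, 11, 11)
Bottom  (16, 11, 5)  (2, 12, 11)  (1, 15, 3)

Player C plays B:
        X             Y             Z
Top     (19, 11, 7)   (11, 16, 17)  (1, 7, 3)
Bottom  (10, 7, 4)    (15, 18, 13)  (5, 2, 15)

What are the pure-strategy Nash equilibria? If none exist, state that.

For each player, find the best response to each opponent profile; mutual best responses are the pure NE.
Player A against (X, F): payoffs 1, 16 → best response Bottom.
Player A against (X, B): payoffs 19, 10 → best response Top.
Player A against (Y, F): payoffs 18, 2 → best response Top.
Player A against (Y, B): payoffs 11, 15 → best response Bottom.
Player A against (Z, F): payoffs 9, 1 → best response Top.
Player A against (Z, B): payoffs 1, 5 → best response Bottom.
Player B against (Top, F): payoffs 5, 2, 11 → best response Z.
Player B against (Top, B): payoffs 11, 16, 7 → best response Y.
Player B against (Bottom, F): payoffs 11, 12, 15 → best response Z.
Player B against (Bottom, B): payoffs 7, 18, 2 → best response Y.
Player C against (Top, X): payoffs 2, 7 → best response B.
Player C against (Top, Y): payoffs 8, 17 → best response B.
Player C against (Top, Z): payoffs 11, 3 → best response F.
Player C against (Bottom, X): payoffs 5, 4 → best response F.
Player C against (Bottom, Y): payoffs 11, 13 → best response B.
Player C against (Bottom, Z): payoffs 3, 15 → best response B.
Mutual best responses: (Top, Z, F); (Bottom, Y, B).

The pure Nash equilibria are (Top, Z, F); (Bottom, Y, B).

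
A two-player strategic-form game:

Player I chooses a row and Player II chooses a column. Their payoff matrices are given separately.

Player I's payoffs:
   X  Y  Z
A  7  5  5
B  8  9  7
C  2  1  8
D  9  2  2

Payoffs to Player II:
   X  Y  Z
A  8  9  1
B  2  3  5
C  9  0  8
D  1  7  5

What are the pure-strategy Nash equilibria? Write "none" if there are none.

none

For each strategy profile, look for a profitable unilateral deviation.
(A, X): Player I can switch to B (7 → 8). Not NE.
(A, Y): Player I can switch to B (5 → 9). Not NE.
(A, Z): Player I can switch to B (5 → 7). Not NE.
(B, X): Player I can switch to D (8 → 9). Not NE.
(B, Y): Player II can switch to Z (3 → 5). Not NE.
(B, Z): Player I can switch to C (7 → 8). Not NE.
(C, X): Player I can switch to A (2 → 7). Not NE.
(C, Y): Player I can switch to A (1 → 5). Not NE.
(C, Z): Player II can switch to X (8 → 9). Not NE.
(D, X): Player II can switch to Y (1 → 7). Not NE.
(D, Y): Player I can switch to A (2 → 5). Not NE.
(D, Z): Player I can switch to A (2 → 5). Not NE.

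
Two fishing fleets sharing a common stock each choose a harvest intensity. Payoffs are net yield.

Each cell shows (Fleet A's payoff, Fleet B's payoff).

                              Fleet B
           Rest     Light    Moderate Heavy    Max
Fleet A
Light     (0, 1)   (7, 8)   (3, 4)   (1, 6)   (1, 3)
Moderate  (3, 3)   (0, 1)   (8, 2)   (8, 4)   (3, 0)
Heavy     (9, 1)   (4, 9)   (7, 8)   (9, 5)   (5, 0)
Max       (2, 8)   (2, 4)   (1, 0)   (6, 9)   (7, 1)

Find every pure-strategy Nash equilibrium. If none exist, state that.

The unique pure-strategy Nash equilibrium is (Light, Light).

Fleet A against Rest: payoffs 0, 3, 9, 2 → best response Heavy.
Fleet A against Light: payoffs 7, 0, 4, 2 → best response Light.
Fleet A against Moderate: payoffs 3, 8, 7, 1 → best response Moderate.
Fleet A against Heavy: payoffs 1, 8, 9, 6 → best response Heavy.
Fleet A against Max: payoffs 1, 3, 5, 7 → best response Max.
Fleet B against Light: payoffs 1, 8, 4, 6, 3 → best response Light.
Fleet B against Moderate: payoffs 3, 1, 2, 4, 0 → best response Heavy.
Fleet B against Heavy: payoffs 1, 9, 8, 5, 0 → best response Light.
Fleet B against Max: payoffs 8, 4, 0, 9, 1 → best response Heavy.
Mutual best responses: (Light, Light).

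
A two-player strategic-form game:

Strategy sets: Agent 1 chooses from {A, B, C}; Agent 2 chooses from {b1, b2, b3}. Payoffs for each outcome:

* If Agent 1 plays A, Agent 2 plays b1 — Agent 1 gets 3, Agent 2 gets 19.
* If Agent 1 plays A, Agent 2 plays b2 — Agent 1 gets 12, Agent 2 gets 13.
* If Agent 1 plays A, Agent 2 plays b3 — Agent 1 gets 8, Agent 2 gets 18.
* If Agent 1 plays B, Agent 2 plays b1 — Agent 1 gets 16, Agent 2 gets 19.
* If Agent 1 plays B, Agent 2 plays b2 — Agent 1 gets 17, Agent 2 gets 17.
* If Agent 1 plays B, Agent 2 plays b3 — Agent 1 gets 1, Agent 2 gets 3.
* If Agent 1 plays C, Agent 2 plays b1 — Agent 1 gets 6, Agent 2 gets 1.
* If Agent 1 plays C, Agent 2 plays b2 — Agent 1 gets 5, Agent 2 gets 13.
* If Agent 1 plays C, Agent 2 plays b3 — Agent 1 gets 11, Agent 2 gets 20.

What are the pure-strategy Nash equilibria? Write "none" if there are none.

(B, b1), (C, b3)

(A, b1): Agent 1 can switch to B (3 → 16). Not NE.
(A, b2): Agent 1 can switch to B (12 → 17). Not NE.
(A, b3): Agent 1 can switch to C (8 → 11). Not NE.
(B, b1): Agent 1 gets 16, best alternative 6; Agent 2 gets 19, best alternative 17. No profitable deviation — NE.
(B, b2): Agent 2 can switch to b1 (17 → 19). Not NE.
(B, b3): Agent 1 can switch to A (1 → 8). Not NE.
(C, b1): Agent 1 can switch to B (6 → 16). Not NE.
(C, b3): Agent 1 gets 11, best alternative 8; Agent 2 gets 20, best alternative 13. No profitable deviation — NE.
(The remaining 1 profile has a profitable deviation by the same check.)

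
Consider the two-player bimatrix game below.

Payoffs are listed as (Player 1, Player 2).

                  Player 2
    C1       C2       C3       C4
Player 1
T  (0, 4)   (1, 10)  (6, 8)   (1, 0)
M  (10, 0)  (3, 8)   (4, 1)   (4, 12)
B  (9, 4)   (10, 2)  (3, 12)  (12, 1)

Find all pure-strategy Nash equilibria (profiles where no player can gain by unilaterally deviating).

This game has no pure Nash equilibrium.

Player 1 against C1: payoffs 0, 10, 9 → best response M.
Player 1 against C2: payoffs 1, 3, 10 → best response B.
Player 1 against C3: payoffs 6, 4, 3 → best response T.
Player 1 against C4: payoffs 1, 4, 12 → best response B.
Player 2 against T: payoffs 4, 10, 8, 0 → best response C2.
Player 2 against M: payoffs 0, 8, 1, 12 → best response C4.
Player 2 against B: payoffs 4, 2, 12, 1 → best response C3.
No profile is a mutual best response for all players.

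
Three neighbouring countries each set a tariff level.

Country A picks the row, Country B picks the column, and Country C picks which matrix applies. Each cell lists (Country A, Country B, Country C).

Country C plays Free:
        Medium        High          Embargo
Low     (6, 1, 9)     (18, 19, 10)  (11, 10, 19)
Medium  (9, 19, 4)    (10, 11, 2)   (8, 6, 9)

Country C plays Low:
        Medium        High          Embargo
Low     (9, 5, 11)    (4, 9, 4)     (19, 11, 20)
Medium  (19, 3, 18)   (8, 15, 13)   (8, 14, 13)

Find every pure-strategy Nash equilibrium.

Mark each player's best response to every combination of opponents' strategies; a profile where every player is best-responding is a pure Nash equilibrium.
Country A against (Medium, Free): payoffs 6, 9 → best response Medium.
Country A against (Medium, Low): payoffs 9, 19 → best response Medium.
Country A against (High, Free): payoffs 18, 10 → best response Low.
Country A against (High, Low): payoffs 4, 8 → best response Medium.
Country A against (Embargo, Free): payoffs 11, 8 → best response Low.
Country A against (Embargo, Low): payoffs 19, 8 → best response Low.
Country B against (Low, Free): payoffs 1, 19, 10 → best response High.
Country B against (Low, Low): payoffs 5, 9, 11 → best response Embargo.
Country B against (Medium, Free): payoffs 19, 11, 6 → best response Medium.
Country B against (Medium, Low): payoffs 3, 15, 14 → best response High.
Country C against (Low, Medium): payoffs 9, 11 → best response Low.
Country C against (Low, High): payoffs 10, 4 → best response Free.
Country C against (Low, Embargo): payoffs 19, 20 → best response Low.
Country C against (Medium, Medium): payoffs 4, 18 → best response Low.
Country C against (Medium, High): payoffs 2, 13 → best response Low.
Country C against (Medium, Embargo): payoffs 9, 13 → best response Low.
Mutual best responses: (Low, High, Free); (Low, Embargo, Low); (Medium, High, Low).

(Low, High, Free), (Low, Embargo, Low), (Medium, High, Low)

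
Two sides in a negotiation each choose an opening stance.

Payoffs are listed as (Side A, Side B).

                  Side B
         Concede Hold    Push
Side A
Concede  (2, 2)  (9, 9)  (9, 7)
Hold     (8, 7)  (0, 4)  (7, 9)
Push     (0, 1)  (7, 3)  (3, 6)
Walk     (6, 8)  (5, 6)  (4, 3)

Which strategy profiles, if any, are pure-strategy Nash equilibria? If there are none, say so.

(Concede, Hold)

Mark each player's best response to every combination of opponents' strategies; a profile where every player is best-responding is a pure Nash equilibrium.
Side A against Concede: payoffs 2, 8, 0, 6 → best response Hold.
Side A against Hold: payoffs 9, 0, 7, 5 → best response Concede.
Side A against Push: payoffs 9, 7, 3, 4 → best response Concede.
Side B against Concede: payoffs 2, 9, 7 → best response Hold.
Side B against Hold: payoffs 7, 4, 9 → best response Push.
Side B against Push: payoffs 1, 3, 6 → best response Push.
Side B against Walk: payoffs 8, 6, 3 → best response Concede.
Mutual best responses: (Concede, Hold).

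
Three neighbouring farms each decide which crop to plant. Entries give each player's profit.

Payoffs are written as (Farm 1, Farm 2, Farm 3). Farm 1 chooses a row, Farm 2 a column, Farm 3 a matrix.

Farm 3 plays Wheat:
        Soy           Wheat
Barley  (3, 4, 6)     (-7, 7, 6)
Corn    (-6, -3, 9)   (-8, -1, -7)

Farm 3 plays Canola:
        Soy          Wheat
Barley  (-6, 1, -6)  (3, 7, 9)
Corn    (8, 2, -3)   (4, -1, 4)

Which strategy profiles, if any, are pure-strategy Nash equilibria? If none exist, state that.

(Barley, Soy, Wheat): Farm 2 can switch to Wheat (4 → 7). Not NE.
(Barley, Soy, Canola): Farm 1 can switch to Corn (-6 → 8). Not NE.
(Barley, Wheat, Wheat): Farm 3 can switch to Canola (6 → 9). Not NE.
(Barley, Wheat, Canola): Farm 1 can switch to Corn (3 → 4). Not NE.
(Corn, Soy, Wheat): Farm 1 can switch to Barley (-6 → 3). Not NE.
(Corn, Soy, Canola): Farm 3 can switch to Wheat (-3 → 9). Not NE.
(Corn, Wheat, Wheat): Farm 1 can switch to Barley (-8 → -7). Not NE.
(Corn, Wheat, Canola): Farm 2 can switch to Soy (-1 → 2). Not NE.

none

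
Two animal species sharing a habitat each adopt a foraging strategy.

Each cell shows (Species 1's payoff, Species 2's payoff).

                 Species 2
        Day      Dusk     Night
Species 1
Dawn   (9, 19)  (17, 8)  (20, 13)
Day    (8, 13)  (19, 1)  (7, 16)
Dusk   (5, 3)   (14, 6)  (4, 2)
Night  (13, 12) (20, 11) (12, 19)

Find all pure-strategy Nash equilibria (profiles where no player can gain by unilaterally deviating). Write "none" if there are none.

none

(Dawn, Day): Species 1 can switch to Night (9 → 13). Not NE.
(Dawn, Dusk): Species 1 can switch to Day (17 → 19). Not NE.
(Dawn, Night): Species 2 can switch to Day (13 → 19). Not NE.
(Day, Day): Species 1 can switch to Dawn (8 → 9). Not NE.
(Day, Dusk): Species 1 can switch to Night (19 → 20). Not NE.
(Day, Night): Species 1 can switch to Dawn (7 → 20). Not NE.
(The remaining 6 profiles each have a profitable deviation by the same check.)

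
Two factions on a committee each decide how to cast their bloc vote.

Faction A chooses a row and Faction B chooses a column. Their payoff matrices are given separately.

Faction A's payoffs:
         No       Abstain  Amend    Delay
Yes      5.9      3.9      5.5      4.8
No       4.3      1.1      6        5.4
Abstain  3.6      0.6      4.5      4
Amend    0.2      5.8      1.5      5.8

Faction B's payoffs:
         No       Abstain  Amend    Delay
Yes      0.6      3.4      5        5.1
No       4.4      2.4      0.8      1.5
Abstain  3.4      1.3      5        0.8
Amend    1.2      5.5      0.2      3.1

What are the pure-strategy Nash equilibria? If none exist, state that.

(Amend, Abstain)

Faction A against No: payoffs 5.9, 4.3, 3.6, 0.2 → best response Yes.
Faction A against Abstain: payoffs 3.9, 1.1, 0.6, 5.8 → best response Amend.
Faction A against Amend: payoffs 5.5, 6, 4.5, 1.5 → best response No.
Faction A against Delay: payoffs 4.8, 5.4, 4, 5.8 → best response Amend.
Faction B against Yes: payoffs 0.6, 3.4, 5, 5.1 → best response Delay.
Faction B against No: payoffs 4.4, 2.4, 0.8, 1.5 → best response No.
Faction B against Abstain: payoffs 3.4, 1.3, 5, 0.8 → best response Amend.
Faction B against Amend: payoffs 1.2, 5.5, 0.2, 3.1 → best response Abstain.
Mutual best responses: (Amend, Abstain).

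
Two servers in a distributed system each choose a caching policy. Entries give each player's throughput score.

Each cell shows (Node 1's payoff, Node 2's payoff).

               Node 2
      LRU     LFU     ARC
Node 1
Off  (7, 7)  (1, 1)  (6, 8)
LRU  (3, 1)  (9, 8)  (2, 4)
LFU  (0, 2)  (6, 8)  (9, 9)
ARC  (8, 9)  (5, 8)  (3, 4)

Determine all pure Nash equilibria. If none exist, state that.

(LRU, LFU), (LFU, ARC), (ARC, LRU)

(Off, LRU): Node 1 can switch to ARC (7 → 8). Not NE.
(Off, LFU): Node 1 can switch to LRU (1 → 9). Not NE.
(Off, ARC): Node 1 can switch to LFU (6 → 9). Not NE.
(LRU, LRU): Node 1 can switch to Off (3 → 7). Not NE.
(LRU, LFU): Node 1 gets 9, best alternative 6; Node 2 gets 8, best alternative 4. No profitable deviation — NE.
(LRU, ARC): Node 1 can switch to Off (2 → 6). Not NE.
(LFU, LRU): Node 1 can switch to Off (0 → 7). Not NE.
(LFU, ARC): Node 1 gets 9, best alternative 6; Node 2 gets 9, best alternative 8. No profitable deviation — NE.
(ARC, LRU): Node 1 gets 8, best alternative 7; Node 2 gets 9, best alternative 8. No profitable deviation — NE.
(The remaining 3 profiles each have a profitable deviation by the same check.)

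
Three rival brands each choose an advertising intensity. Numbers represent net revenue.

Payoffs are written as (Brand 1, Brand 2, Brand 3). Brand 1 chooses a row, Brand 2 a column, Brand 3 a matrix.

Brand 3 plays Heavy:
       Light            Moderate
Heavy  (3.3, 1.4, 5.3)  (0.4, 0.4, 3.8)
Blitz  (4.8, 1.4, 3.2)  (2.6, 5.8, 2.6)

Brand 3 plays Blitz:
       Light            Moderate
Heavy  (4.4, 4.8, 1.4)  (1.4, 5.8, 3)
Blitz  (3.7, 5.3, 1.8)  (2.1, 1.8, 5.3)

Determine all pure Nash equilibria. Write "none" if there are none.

(Heavy, Light, Heavy): Brand 1 can switch to Blitz (3.3 → 4.8). Not NE.
(Heavy, Light, Blitz): Brand 2 can switch to Moderate (4.8 → 5.8). Not NE.
(Heavy, Moderate, Heavy): Brand 1 can switch to Blitz (0.4 → 2.6). Not NE.
(Heavy, Moderate, Blitz): Brand 1 can switch to Blitz (1.4 → 2.1). Not NE.
(Blitz, Light, Heavy): Brand 2 can switch to Moderate (1.4 → 5.8). Not NE.
(Blitz, Light, Blitz): Brand 1 can switch to Heavy (3.7 → 4.4). Not NE.
(Blitz, Moderate, Heavy): Brand 3 can switch to Blitz (2.6 → 5.3). Not NE.
(Blitz, Moderate, Blitz): Brand 2 can switch to Light (1.8 → 5.3). Not NE.

This game has no pure Nash equilibrium.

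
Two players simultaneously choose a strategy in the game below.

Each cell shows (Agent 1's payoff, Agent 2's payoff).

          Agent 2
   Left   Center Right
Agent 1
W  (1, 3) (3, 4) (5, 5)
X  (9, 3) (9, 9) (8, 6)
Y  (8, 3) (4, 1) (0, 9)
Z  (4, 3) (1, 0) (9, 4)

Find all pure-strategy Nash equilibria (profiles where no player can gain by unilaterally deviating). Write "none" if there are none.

The pure Nash equilibria are (X, Center); (Z, Right).

(W, Left): Agent 1 can switch to X (1 → 9). Not NE.
(W, Center): Agent 1 can switch to X (3 → 9). Not NE.
(W, Right): Agent 1 can switch to X (5 → 8). Not NE.
(X, Left): Agent 2 can switch to Center (3 → 9). Not NE.
(X, Center): Agent 1 gets 9, best alternative 4; Agent 2 gets 9, best alternative 6. No profitable deviation — NE.
(X, Right): Agent 1 can switch to Z (8 → 9). Not NE.
(Y, Left): Agent 1 can switch to X (8 → 9). Not NE.
(Y, Center): Agent 1 can switch to X (4 → 9). Not NE.
(Y, Right): Agent 1 can switch to W (0 → 5). Not NE.
(Z, Left): Agent 1 can switch to X (4 → 9). Not NE.
(Z, Center): Agent 1 can switch to W (1 → 3). Not NE.
(Z, Right): Agent 1 gets 9, best alternative 8; Agent 2 gets 4, best alternative 3. No profitable deviation — NE.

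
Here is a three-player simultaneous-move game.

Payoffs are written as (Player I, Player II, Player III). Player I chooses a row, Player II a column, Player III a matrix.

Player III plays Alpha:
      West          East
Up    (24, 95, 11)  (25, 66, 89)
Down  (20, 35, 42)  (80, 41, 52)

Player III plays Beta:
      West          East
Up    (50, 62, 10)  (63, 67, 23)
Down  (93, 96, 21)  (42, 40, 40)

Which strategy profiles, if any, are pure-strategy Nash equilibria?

Pure-strategy Nash equilibria: (Up, West, Alpha); (Down, East, Alpha)

(Up, West, Alpha): Player I gets 24, best alternative 20; Player II gets 95, best alternative 66; Player III gets 11, best alternative 10. No profitable deviation — NE.
(Up, West, Beta): Player I can switch to Down (50 → 93). Not NE.
(Up, East, Alpha): Player I can switch to Down (25 → 80). Not NE.
(Up, East, Beta): Player III can switch to Alpha (23 → 89). Not NE.
(Down, West, Alpha): Player I can switch to Up (20 → 24). Not NE.
(Down, West, Beta): Player III can switch to Alpha (21 → 42). Not NE.
(Down, East, Alpha): Player I gets 80, best alternative 25; Player II gets 41, best alternative 35; Player III gets 52, best alternative 40. No profitable deviation — NE.
(Down, East, Beta): Player I can switch to Up (42 → 63). Not NE.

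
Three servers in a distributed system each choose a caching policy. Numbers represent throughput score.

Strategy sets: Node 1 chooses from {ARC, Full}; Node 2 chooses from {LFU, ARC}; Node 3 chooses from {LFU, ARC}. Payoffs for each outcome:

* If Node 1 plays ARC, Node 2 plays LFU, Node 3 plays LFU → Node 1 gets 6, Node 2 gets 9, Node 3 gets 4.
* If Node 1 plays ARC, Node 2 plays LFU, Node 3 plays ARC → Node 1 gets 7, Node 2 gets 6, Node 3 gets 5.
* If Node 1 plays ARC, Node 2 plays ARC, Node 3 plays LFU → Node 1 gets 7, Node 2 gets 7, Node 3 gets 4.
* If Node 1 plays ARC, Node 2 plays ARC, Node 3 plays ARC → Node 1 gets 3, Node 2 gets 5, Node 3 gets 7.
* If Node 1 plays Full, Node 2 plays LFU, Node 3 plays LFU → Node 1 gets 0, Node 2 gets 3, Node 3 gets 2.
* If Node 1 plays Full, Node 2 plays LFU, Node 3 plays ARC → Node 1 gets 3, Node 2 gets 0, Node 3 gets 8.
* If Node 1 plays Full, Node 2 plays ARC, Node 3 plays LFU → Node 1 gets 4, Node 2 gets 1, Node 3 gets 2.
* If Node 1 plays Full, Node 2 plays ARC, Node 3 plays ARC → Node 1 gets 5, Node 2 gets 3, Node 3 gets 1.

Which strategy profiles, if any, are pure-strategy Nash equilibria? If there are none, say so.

For each player, find the best response to each opponent profile; mutual best responses are the pure NE.
Node 1 against (LFU, LFU): payoffs 6, 0 → best response ARC.
Node 1 against (LFU, ARC): payoffs 7, 3 → best response ARC.
Node 1 against (ARC, LFU): payoffs 7, 4 → best response ARC.
Node 1 against (ARC, ARC): payoffs 3, 5 → best response Full.
Node 2 against (ARC, LFU): payoffs 9, 7 → best response LFU.
Node 2 against (ARC, ARC): payoffs 6, 5 → best response LFU.
Node 2 against (Full, LFU): payoffs 3, 1 → best response LFU.
Node 2 against (Full, ARC): payoffs 0, 3 → best response ARC.
Node 3 against (ARC, LFU): payoffs 4, 5 → best response ARC.
Node 3 against (ARC, ARC): payoffs 4, 7 → best response ARC.
Node 3 against (Full, LFU): payoffs 2, 8 → best response ARC.
Node 3 against (Full, ARC): payoffs 2, 1 → best response LFU.
Mutual best responses: (ARC, LFU, ARC).

The unique pure-strategy Nash equilibrium is (ARC, LFU, ARC).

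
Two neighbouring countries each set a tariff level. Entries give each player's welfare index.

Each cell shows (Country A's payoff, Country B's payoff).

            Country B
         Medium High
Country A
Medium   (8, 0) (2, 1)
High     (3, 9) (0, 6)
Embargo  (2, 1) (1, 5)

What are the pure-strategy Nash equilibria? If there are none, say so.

Country A against Medium: payoffs 8, 3, 2 → best response Medium.
Country A against High: payoffs 2, 0, 1 → best response Medium.
Country B against Medium: payoffs 0, 1 → best response High.
Country B against High: payoffs 9, 6 → best response Medium.
Country B against Embargo: payoffs 1, 5 → best response High.
Mutual best responses: (Medium, High).

Pure NE: (Medium, High)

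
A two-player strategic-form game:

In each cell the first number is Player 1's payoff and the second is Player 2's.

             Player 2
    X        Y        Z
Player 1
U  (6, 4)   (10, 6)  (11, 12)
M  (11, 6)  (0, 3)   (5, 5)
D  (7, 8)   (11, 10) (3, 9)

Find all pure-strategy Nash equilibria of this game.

(U, X): Player 1 can switch to M (6 → 11). Not NE.
(U, Y): Player 1 can switch to D (10 → 11). Not NE.
(U, Z): Player 1 gets 11, best alternative 5; Player 2 gets 12, best alternative 6. No profitable deviation — NE.
(M, X): Player 1 gets 11, best alternative 7; Player 2 gets 6, best alternative 5. No profitable deviation — NE.
(M, Y): Player 1 can switch to U (0 → 10). Not NE.
(M, Z): Player 1 can switch to U (5 → 11). Not NE.
(D, X): Player 1 can switch to M (7 → 11). Not NE.
(D, Y): Player 1 gets 11, best alternative 10; Player 2 gets 10, best alternative 9. No profitable deviation — NE.
(D, Z): Player 1 can switch to U (3 → 11). Not NE.

The pure Nash equilibria are (U, Z); (M, X); (D, Y).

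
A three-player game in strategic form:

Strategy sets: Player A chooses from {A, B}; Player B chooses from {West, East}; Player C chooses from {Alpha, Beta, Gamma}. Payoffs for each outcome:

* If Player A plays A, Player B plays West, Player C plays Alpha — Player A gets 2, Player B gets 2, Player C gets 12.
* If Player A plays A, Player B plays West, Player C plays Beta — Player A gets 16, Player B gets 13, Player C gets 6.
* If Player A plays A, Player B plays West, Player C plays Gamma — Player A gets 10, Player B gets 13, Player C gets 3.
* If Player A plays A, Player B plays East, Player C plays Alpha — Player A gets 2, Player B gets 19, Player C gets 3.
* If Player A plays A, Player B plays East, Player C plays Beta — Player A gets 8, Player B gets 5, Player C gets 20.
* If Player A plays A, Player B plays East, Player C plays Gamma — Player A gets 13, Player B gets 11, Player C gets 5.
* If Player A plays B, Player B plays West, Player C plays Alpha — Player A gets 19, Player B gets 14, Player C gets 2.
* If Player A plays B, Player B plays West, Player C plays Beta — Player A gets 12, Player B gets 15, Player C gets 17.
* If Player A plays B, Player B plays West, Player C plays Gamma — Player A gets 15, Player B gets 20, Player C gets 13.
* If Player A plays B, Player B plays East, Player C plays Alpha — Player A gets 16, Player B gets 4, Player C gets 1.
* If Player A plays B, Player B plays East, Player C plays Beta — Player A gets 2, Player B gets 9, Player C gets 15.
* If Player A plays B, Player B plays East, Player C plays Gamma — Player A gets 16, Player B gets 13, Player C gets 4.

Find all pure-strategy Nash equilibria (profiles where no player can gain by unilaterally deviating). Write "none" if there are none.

No pure-strategy Nash equilibrium.

Mark each player's best response to every combination of opponents' strategies; a profile where every player is best-responding is a pure Nash equilibrium.
Player A against (West, Alpha): payoffs 2, 19 → best response B.
Player A against (West, Beta): payoffs 16, 12 → best response A.
Player A against (West, Gamma): payoffs 10, 15 → best response B.
Player A against (East, Alpha): payoffs 2, 16 → best response B.
Player A against (East, Beta): payoffs 8, 2 → best response A.
Player A against (East, Gamma): payoffs 13, 16 → best response B.
Player B against (A, Alpha): payoffs 2, 19 → best response East.
Player B against (A, Beta): payoffs 13, 5 → best response West.
Player B against (A, Gamma): payoffs 13, 11 → best response West.
Player B against (B, Alpha): payoffs 14, 4 → best response West.
Player B against (B, Beta): payoffs 15, 9 → best response West.
Player B against (B, Gamma): payoffs 20, 13 → best response West.
Player C against (A, West): payoffs 12, 6, 3 → best response Alpha.
Player C against (A, East): payoffs 3, 20, 5 → best response Beta.
Player C against (B, West): payoffs 2, 17, 13 → best response Beta.
Player C against (B, East): payoffs 1, 15, 4 → best response Beta.
No profile is a mutual best response for all players.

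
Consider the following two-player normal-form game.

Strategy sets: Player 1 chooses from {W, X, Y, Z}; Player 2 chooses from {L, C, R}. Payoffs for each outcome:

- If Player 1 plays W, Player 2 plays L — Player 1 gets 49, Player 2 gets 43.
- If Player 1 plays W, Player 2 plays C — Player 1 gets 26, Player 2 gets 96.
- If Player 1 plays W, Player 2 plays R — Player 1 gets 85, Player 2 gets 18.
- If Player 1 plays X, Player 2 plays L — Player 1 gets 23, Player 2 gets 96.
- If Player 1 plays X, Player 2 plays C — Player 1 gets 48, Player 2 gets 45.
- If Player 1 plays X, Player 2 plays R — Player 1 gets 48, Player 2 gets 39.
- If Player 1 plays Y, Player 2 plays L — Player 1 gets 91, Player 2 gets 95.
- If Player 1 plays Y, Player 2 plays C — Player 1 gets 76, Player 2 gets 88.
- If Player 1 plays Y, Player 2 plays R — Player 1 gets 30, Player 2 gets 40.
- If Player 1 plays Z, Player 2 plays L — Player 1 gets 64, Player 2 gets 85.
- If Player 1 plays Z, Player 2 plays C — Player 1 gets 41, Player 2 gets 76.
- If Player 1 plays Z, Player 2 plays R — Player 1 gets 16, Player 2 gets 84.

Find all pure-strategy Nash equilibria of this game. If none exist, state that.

(W, L): Player 1 can switch to Y (49 → 91). Not NE.
(W, C): Player 1 can switch to X (26 → 48). Not NE.
(W, R): Player 2 can switch to L (18 → 43). Not NE.
(X, L): Player 1 can switch to W (23 → 49). Not NE.
(X, C): Player 1 can switch to Y (48 → 76). Not NE.
(X, R): Player 1 can switch to W (48 → 85). Not NE.
(Y, L): Player 1 gets 91, best alternative 64; Player 2 gets 95, best alternative 88. No profitable deviation — NE.
(Y, C): Player 2 can switch to L (88 → 95). Not NE.
(Y, R): Player 1 can switch to W (30 → 85). Not NE.
(The remaining 3 profiles each have a profitable deviation by the same check.)

(Y, L)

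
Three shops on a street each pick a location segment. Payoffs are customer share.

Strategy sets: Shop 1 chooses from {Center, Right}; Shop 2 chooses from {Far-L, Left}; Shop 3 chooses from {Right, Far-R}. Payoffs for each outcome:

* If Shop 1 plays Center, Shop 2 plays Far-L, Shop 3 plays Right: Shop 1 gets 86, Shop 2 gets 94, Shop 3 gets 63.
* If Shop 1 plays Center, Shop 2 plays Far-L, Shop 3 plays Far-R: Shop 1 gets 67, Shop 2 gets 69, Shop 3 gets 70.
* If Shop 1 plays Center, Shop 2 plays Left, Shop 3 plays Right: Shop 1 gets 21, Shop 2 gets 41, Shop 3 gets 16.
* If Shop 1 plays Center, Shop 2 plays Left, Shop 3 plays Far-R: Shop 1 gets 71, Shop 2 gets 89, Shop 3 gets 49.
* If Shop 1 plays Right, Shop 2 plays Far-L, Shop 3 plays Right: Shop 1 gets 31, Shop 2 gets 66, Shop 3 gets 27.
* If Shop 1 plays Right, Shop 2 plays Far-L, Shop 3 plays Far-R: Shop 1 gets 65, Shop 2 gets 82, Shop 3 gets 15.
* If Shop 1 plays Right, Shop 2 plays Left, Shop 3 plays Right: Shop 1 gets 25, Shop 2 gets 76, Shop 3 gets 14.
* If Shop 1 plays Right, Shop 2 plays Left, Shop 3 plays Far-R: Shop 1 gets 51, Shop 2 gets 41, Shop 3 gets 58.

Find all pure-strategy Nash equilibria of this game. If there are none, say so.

Pure NE: (Center, Left, Far-R)

For each player, find the best response to each opponent profile; mutual best responses are the pure NE.
Shop 1 against (Far-L, Right): payoffs 86, 31 → best response Center.
Shop 1 against (Far-L, Far-R): payoffs 67, 65 → best response Center.
Shop 1 against (Left, Right): payoffs 21, 25 → best response Right.
Shop 1 against (Left, Far-R): payoffs 71, 51 → best response Center.
Shop 2 against (Center, Right): payoffs 94, 41 → best response Far-L.
Shop 2 against (Center, Far-R): payoffs 69, 89 → best response Left.
Shop 2 against (Right, Right): payoffs 66, 76 → best response Left.
Shop 2 against (Right, Far-R): payoffs 82, 41 → best response Far-L.
Shop 3 against (Center, Far-L): payoffs 63, 70 → best response Far-R.
Shop 3 against (Center, Left): payoffs 16, 49 → best response Far-R.
Shop 3 against (Right, Far-L): payoffs 27, 15 → best response Right.
Shop 3 against (Right, Left): payoffs 14, 58 → best response Far-R.
Mutual best responses: (Center, Left, Far-R).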